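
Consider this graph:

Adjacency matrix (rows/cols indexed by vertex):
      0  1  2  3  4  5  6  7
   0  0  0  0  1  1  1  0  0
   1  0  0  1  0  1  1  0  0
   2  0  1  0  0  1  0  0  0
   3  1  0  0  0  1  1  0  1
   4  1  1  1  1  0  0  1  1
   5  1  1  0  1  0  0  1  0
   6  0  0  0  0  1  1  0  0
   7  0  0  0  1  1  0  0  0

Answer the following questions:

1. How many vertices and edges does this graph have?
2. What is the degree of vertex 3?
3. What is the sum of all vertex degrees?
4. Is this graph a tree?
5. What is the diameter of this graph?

Count: 8 vertices, 13 edges.
Vertex 3 has neighbors [0, 4, 5, 7], degree = 4.
Handshaking lemma: 2 * 13 = 26.
A tree on 8 vertices has 7 edges. This graph has 13 edges (6 extra). Not a tree.
Diameter (longest shortest path) = 2.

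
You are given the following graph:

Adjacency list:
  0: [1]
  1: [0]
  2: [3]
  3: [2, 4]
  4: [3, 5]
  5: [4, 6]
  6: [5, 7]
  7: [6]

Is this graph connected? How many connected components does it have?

Checking connectivity: the graph has 2 connected component(s).
Components: [[0, 1], [2, 3, 4, 5, 6, 7]]. The graph is NOT connected.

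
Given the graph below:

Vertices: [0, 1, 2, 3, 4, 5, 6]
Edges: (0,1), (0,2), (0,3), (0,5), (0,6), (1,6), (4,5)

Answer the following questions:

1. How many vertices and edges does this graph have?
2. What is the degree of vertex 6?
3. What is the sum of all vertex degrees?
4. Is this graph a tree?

Count: 7 vertices, 7 edges.
Vertex 6 has neighbors [0, 1], degree = 2.
Handshaking lemma: 2 * 7 = 14.
A tree on 7 vertices has 6 edges. This graph has 7 edges (1 extra). Not a tree.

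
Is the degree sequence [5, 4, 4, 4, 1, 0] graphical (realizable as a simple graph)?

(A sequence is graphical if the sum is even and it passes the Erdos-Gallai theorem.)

Sum of degrees = 18. Sum is even but fails Erdos-Gallai. The sequence is NOT graphical.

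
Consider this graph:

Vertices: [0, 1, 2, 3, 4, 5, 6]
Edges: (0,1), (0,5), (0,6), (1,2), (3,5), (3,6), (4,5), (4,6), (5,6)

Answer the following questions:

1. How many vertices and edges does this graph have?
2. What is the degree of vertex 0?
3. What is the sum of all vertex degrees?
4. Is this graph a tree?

Count: 7 vertices, 9 edges.
Vertex 0 has neighbors [1, 5, 6], degree = 3.
Handshaking lemma: 2 * 9 = 18.
A tree on 7 vertices has 6 edges. This graph has 9 edges (3 extra). Not a tree.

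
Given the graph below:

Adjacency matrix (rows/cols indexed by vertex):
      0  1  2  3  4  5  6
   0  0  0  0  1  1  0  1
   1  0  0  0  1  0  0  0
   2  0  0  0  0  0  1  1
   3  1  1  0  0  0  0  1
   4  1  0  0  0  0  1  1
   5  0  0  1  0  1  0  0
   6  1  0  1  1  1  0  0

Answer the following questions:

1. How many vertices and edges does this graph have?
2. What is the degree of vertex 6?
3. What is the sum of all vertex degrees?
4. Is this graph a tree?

Count: 7 vertices, 9 edges.
Vertex 6 has neighbors [0, 2, 3, 4], degree = 4.
Handshaking lemma: 2 * 9 = 18.
A tree on 7 vertices has 6 edges. This graph has 9 edges (3 extra). Not a tree.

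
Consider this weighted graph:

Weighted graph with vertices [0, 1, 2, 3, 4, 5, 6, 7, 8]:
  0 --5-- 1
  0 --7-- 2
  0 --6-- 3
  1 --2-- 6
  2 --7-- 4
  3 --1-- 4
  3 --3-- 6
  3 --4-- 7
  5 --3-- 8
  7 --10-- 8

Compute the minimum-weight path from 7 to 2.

Using Dijkstra's algorithm from vertex 7:
Shortest path: 7 -> 3 -> 4 -> 2
Total weight: 4 + 1 + 7 = 12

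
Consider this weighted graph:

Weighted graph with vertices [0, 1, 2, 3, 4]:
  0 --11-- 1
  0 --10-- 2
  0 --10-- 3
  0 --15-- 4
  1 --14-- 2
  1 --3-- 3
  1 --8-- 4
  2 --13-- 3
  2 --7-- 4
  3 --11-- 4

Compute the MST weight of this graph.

Applying Kruskal's algorithm (sort edges by weight, add if no cycle):
  Add (1,3) w=3
  Add (2,4) w=7
  Add (1,4) w=8
  Add (0,3) w=10
  Skip (0,2) w=10 (creates cycle)
  Skip (0,1) w=11 (creates cycle)
  Skip (3,4) w=11 (creates cycle)
  Skip (2,3) w=13 (creates cycle)
  Skip (1,2) w=14 (creates cycle)
  Skip (0,4) w=15 (creates cycle)
MST weight = 28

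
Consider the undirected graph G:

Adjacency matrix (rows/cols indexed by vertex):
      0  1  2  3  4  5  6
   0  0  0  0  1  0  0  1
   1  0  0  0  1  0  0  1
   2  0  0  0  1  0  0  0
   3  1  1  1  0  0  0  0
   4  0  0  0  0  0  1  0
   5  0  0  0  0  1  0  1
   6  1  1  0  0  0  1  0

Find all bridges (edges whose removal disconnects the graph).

A bridge is an edge whose removal increases the number of connected components.
Bridges found: (2,3), (4,5), (5,6)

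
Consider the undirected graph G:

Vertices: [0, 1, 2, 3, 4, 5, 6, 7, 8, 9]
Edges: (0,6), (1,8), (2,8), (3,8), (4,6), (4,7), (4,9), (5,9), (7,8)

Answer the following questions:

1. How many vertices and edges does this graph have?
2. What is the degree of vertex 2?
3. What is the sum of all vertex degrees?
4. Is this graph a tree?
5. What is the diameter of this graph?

Count: 10 vertices, 9 edges.
Vertex 2 has neighbors [8], degree = 1.
Handshaking lemma: 2 * 9 = 18.
A graph is a tree iff it is connected and has exactly n-1 edges. This graph is connected (all 10 vertices in one component) and has 10-1 = 9 edges. It is a tree.
Diameter (longest shortest path) = 5.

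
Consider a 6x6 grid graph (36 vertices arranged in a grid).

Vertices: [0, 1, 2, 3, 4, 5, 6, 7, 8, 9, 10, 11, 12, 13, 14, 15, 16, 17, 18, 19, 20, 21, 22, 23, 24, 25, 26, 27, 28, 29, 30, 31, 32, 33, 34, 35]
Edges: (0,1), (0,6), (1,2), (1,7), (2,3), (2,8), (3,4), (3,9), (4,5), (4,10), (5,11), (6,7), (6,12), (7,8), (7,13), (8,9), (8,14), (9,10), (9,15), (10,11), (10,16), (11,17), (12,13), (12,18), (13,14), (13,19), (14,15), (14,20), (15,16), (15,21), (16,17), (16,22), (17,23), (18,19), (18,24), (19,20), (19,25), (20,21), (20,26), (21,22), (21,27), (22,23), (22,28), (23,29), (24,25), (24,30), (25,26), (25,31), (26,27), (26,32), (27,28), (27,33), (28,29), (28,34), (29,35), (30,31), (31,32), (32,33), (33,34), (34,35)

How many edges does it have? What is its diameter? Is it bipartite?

A 6x6 grid has 30 vertical edges and 30 horizontal edges.
Total edges = 30 + 30 = 60.
Diameter = (6-1) + (6-1) = 10 (corner to opposite corner).
Grid graphs are bipartite (checkerboard coloring).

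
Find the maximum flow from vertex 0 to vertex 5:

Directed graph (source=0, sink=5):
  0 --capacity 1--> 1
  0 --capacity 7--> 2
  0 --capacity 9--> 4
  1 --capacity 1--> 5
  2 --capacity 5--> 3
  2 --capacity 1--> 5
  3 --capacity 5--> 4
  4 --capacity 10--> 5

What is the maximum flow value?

Computing max flow:
  Flow on (0->1): 1/1
  Flow on (0->2): 6/7
  Flow on (0->4): 5/9
  Flow on (1->5): 1/1
  Flow on (2->3): 5/5
  Flow on (2->5): 1/1
  Flow on (3->4): 5/5
  Flow on (4->5): 10/10
Maximum flow = 12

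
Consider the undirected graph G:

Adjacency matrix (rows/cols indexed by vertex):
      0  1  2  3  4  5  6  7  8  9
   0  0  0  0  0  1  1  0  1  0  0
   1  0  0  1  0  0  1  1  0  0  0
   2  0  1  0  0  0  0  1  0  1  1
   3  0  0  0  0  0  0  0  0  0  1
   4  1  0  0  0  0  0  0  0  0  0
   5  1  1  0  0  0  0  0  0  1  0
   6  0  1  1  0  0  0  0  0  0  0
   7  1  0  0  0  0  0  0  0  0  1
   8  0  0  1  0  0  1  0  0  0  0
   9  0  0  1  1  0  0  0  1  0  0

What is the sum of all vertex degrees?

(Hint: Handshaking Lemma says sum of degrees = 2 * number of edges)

Count edges: 12 edges.
By Handshaking Lemma: sum of degrees = 2 * 12 = 24.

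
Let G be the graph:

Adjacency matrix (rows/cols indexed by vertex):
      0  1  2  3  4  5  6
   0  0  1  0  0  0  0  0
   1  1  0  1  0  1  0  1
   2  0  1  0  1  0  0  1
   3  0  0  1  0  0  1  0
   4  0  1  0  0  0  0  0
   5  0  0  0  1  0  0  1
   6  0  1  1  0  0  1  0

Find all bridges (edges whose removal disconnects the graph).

A bridge is an edge whose removal increases the number of connected components.
Bridges found: (0,1), (1,4)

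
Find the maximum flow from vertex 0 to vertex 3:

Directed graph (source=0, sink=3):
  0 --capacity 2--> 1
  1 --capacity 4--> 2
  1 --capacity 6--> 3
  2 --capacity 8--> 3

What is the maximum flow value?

Computing max flow:
  Flow on (0->1): 2/2
  Flow on (1->3): 2/6
Maximum flow = 2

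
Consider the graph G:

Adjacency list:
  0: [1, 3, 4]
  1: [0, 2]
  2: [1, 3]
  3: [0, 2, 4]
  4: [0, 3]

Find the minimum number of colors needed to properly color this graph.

The graph has a maximum clique of size 3 (lower bound on chromatic number).
A valid 3-coloring: {0: 0, 1: 1, 2: 0, 3: 1, 4: 2}.
Chromatic number = 3.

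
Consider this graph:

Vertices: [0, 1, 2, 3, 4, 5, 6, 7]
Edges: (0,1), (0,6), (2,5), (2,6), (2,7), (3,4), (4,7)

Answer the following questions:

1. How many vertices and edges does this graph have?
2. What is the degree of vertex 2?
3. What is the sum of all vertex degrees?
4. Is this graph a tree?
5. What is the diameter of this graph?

Count: 8 vertices, 7 edges.
Vertex 2 has neighbors [5, 6, 7], degree = 3.
Handshaking lemma: 2 * 7 = 14.
A graph is a tree iff it is connected and has exactly n-1 edges. This graph is connected (all 8 vertices in one component) and has 8-1 = 7 edges. It is a tree.
Diameter (longest shortest path) = 6.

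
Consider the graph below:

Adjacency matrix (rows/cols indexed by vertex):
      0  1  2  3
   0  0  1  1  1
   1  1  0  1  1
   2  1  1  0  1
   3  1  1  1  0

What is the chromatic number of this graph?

The graph has a maximum clique of size 4 (lower bound on chromatic number).
A valid 4-coloring: {0: 0, 1: 1, 2: 2, 3: 3}.
Chromatic number = 4.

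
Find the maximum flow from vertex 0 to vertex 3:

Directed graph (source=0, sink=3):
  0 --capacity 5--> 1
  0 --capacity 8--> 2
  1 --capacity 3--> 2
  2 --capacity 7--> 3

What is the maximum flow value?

Computing max flow:
  Flow on (0->1): 3/5
  Flow on (0->2): 4/8
  Flow on (1->2): 3/3
  Flow on (2->3): 7/7
Maximum flow = 7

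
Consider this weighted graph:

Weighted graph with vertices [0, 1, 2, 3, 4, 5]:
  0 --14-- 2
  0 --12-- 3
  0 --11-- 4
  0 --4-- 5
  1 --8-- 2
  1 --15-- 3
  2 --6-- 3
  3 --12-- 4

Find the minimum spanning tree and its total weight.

Applying Kruskal's algorithm (sort edges by weight, add if no cycle):
  Add (0,5) w=4
  Add (2,3) w=6
  Add (1,2) w=8
  Add (0,4) w=11
  Add (0,3) w=12
  Skip (3,4) w=12 (creates cycle)
  Skip (0,2) w=14 (creates cycle)
  Skip (1,3) w=15 (creates cycle)
MST weight = 41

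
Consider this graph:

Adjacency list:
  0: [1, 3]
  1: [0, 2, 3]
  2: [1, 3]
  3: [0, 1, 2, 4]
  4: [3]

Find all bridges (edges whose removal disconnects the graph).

A bridge is an edge whose removal increases the number of connected components.
Bridges found: (3,4)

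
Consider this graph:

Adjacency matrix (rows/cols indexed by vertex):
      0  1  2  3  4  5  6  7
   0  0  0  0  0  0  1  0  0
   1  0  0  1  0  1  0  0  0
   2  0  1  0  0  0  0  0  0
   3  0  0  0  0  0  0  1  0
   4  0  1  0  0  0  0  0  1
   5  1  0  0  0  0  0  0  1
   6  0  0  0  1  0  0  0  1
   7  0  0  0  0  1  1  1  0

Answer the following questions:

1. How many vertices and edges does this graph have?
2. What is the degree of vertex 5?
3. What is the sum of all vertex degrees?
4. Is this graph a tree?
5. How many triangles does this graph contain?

Count: 8 vertices, 7 edges.
Vertex 5 has neighbors [0, 7], degree = 2.
Handshaking lemma: 2 * 7 = 14.
A graph is a tree iff it is connected and has exactly n-1 edges. This graph is connected (all 8 vertices in one component) and has 8-1 = 7 edges. It is a tree.
Number of triangles = 0.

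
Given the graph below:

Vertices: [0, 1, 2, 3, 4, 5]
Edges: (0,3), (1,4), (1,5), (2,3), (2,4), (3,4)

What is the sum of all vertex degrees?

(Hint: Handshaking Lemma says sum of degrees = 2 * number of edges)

Count edges: 6 edges.
By Handshaking Lemma: sum of degrees = 2 * 6 = 12.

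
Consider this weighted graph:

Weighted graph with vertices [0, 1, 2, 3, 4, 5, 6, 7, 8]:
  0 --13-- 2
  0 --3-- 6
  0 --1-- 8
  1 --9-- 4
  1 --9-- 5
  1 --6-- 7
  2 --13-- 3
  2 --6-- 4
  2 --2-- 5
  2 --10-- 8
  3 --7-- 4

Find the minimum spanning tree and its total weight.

Applying Kruskal's algorithm (sort edges by weight, add if no cycle):
  Add (0,8) w=1
  Add (2,5) w=2
  Add (0,6) w=3
  Add (1,7) w=6
  Add (2,4) w=6
  Add (3,4) w=7
  Add (1,4) w=9
  Skip (1,5) w=9 (creates cycle)
  Add (2,8) w=10
  Skip (0,2) w=13 (creates cycle)
  Skip (2,3) w=13 (creates cycle)
MST weight = 44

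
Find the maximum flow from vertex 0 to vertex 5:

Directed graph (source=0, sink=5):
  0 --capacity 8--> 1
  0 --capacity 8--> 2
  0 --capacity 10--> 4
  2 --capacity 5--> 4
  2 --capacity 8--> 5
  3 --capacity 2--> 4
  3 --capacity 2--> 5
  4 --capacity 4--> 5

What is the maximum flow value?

Computing max flow:
  Flow on (0->2): 8/8
  Flow on (0->4): 4/10
  Flow on (2->5): 8/8
  Flow on (4->5): 4/4
Maximum flow = 12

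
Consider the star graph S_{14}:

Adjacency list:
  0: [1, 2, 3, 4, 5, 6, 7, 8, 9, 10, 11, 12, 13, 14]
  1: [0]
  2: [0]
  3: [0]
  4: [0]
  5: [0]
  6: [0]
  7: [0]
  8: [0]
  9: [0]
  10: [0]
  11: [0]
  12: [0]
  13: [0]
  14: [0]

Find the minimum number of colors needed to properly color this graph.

S_{14} has one hub adjacent to 14 leaves; leaves are pairwise non-adjacent.
Color the hub 0 and every leaf 1.
Chromatic number = 2.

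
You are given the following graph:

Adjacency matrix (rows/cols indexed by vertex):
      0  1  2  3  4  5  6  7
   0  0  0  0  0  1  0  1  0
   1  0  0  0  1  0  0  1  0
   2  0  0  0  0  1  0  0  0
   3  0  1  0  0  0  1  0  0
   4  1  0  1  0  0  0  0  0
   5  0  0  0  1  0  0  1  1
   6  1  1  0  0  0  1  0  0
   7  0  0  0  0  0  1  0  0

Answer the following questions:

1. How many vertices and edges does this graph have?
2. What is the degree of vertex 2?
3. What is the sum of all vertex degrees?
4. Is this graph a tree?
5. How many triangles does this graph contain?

Count: 8 vertices, 8 edges.
Vertex 2 has neighbors [4], degree = 1.
Handshaking lemma: 2 * 8 = 16.
A tree on 8 vertices has 7 edges. This graph has 8 edges (1 extra). Not a tree.
Number of triangles = 0.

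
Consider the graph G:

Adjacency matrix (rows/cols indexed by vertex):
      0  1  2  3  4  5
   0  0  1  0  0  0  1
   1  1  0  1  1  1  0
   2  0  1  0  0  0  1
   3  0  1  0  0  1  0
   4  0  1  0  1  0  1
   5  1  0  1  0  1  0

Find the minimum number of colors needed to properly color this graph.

The graph has a maximum clique of size 3 (lower bound on chromatic number).
A valid 3-coloring: {0: 1, 1: 0, 2: 1, 3: 2, 4: 1, 5: 0}.
Chromatic number = 3.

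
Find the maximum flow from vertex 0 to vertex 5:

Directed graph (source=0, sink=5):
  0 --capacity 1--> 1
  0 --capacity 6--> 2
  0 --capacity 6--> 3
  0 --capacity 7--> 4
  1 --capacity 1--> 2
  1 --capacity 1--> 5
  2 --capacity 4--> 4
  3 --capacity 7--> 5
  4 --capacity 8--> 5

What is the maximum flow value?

Computing max flow:
  Flow on (0->1): 1/1
  Flow on (0->2): 4/6
  Flow on (0->3): 6/6
  Flow on (0->4): 4/7
  Flow on (1->5): 1/1
  Flow on (2->4): 4/4
  Flow on (3->5): 6/7
  Flow on (4->5): 8/8
Maximum flow = 15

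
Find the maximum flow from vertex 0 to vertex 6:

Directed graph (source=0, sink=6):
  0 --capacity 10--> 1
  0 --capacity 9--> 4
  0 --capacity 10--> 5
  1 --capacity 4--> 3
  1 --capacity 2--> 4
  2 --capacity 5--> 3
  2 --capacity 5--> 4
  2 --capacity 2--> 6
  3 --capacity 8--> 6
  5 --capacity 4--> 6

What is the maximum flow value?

Computing max flow:
  Flow on (0->1): 4/10
  Flow on (0->5): 4/10
  Flow on (1->3): 4/4
  Flow on (3->6): 4/8
  Flow on (5->6): 4/4
Maximum flow = 8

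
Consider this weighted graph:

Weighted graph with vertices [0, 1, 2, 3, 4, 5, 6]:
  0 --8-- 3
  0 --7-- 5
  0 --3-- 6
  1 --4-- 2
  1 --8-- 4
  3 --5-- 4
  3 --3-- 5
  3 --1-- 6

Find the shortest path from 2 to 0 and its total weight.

Using Dijkstra's algorithm from vertex 2:
Shortest path: 2 -> 1 -> 4 -> 3 -> 6 -> 0
Total weight: 4 + 8 + 5 + 1 + 3 = 21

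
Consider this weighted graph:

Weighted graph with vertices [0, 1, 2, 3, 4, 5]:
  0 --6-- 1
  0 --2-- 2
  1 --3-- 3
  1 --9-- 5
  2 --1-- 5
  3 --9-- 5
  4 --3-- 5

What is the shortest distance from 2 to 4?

Using Dijkstra's algorithm from vertex 2:
Shortest path: 2 -> 5 -> 4
Total weight: 1 + 3 = 4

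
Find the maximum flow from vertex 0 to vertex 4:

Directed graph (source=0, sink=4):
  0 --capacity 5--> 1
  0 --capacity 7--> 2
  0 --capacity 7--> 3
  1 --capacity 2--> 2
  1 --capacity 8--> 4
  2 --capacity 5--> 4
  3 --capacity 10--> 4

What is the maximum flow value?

Computing max flow:
  Flow on (0->1): 5/5
  Flow on (0->2): 5/7
  Flow on (0->3): 7/7
  Flow on (1->4): 5/8
  Flow on (2->4): 5/5
  Flow on (3->4): 7/10
Maximum flow = 17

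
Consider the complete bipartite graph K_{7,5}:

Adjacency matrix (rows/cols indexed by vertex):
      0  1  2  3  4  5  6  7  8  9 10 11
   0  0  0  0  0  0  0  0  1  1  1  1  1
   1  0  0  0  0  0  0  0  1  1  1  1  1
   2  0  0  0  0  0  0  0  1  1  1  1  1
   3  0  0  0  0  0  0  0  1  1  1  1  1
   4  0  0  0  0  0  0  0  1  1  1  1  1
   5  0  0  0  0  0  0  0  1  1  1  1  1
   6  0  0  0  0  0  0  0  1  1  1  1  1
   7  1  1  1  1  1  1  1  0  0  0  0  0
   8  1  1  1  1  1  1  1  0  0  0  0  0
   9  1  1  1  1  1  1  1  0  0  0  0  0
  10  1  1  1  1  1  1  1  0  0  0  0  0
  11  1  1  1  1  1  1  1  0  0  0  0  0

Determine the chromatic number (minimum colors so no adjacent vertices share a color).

K_{7,5} is bipartite: vertices split into two independent sets of size 7 and 5.
Color one set 0, the other 1. No adjacent vertices share a color.
Chromatic number = 2.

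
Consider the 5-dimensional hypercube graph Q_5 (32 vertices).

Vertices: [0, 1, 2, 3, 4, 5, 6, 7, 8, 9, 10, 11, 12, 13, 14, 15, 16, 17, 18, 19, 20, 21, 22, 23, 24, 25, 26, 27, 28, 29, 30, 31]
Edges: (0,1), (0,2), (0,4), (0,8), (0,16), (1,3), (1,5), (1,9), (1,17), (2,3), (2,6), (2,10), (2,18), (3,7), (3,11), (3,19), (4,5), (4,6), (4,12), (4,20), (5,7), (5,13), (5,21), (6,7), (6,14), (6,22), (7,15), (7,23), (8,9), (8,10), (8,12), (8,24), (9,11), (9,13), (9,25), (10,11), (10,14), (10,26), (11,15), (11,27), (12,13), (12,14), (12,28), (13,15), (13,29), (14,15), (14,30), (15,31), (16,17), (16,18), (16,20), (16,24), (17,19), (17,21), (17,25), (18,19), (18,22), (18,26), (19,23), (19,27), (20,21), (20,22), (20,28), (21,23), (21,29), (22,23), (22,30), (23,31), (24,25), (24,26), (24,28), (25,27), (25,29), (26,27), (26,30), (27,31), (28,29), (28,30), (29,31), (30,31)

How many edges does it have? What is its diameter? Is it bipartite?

The 5-dimensional hypercube Q_5 has 32 vertices and each vertex has degree 5.
Total edges = 32 * 5 / 2 = 80.
Diameter = 5 (max Hamming distance between binary labels).
Hypercubes are bipartite (partition by parity of binary representation).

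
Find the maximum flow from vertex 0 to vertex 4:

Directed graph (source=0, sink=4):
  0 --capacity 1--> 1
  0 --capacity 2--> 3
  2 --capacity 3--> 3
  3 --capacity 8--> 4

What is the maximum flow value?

Computing max flow:
  Flow on (0->3): 2/2
  Flow on (3->4): 2/8
Maximum flow = 2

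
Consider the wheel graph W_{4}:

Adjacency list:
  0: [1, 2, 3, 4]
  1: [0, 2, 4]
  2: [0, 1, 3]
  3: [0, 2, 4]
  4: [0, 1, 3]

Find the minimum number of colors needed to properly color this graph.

W_{4} = C_{4} plus a hub adjacent to every cycle vertex.
The outer cycle needs 2 colors (even cycle); the hub is adjacent to all of them so needs a fresh color.
Chromatic number = 2 + 1 = 3.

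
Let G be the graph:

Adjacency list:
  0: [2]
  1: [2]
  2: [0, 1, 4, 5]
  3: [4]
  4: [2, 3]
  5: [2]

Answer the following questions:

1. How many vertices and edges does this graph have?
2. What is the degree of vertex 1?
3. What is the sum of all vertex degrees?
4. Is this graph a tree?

Count: 6 vertices, 5 edges.
Vertex 1 has neighbors [2], degree = 1.
Handshaking lemma: 2 * 5 = 10.
A graph is a tree iff it is connected and has exactly n-1 edges. This graph is connected (all 6 vertices in one component) and has 6-1 = 5 edges. It is a tree.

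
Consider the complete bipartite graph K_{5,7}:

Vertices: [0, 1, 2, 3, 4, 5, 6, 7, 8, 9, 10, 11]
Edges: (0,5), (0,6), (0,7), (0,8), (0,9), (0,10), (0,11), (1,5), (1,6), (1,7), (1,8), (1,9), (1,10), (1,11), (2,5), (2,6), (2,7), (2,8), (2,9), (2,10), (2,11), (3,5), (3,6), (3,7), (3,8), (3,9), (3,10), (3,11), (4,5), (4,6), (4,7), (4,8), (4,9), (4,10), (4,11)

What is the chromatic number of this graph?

K_{5,7} is bipartite: vertices split into two independent sets of size 5 and 7.
Color one set 0, the other 1. No adjacent vertices share a color.
Chromatic number = 2.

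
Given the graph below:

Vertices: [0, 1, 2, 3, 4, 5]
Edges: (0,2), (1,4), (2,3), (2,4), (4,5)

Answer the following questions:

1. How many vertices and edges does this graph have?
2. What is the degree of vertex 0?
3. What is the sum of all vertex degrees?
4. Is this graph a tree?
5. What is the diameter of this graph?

Count: 6 vertices, 5 edges.
Vertex 0 has neighbors [2], degree = 1.
Handshaking lemma: 2 * 5 = 10.
A graph is a tree iff it is connected and has exactly n-1 edges. This graph is connected (all 6 vertices in one component) and has 6-1 = 5 edges. It is a tree.
Diameter (longest shortest path) = 3.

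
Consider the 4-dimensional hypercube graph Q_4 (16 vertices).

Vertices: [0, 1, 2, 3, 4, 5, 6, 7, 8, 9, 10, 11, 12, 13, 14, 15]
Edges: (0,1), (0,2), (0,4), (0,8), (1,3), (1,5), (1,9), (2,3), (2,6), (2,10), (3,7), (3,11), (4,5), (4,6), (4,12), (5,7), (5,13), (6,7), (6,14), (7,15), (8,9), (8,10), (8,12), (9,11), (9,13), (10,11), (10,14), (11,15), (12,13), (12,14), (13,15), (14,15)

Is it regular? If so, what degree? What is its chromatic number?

In Q_4, every vertex has exactly 4 neighbors (flip one of 4 bits), so it is 4-regular.
Q_4 is bipartite (partition by bit-parity), so chromatic number = 2.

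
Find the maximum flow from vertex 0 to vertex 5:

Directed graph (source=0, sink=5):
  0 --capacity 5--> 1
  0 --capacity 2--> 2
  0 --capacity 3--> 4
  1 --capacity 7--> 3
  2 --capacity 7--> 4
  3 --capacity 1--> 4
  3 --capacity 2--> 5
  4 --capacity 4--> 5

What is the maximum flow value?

Computing max flow:
  Flow on (0->1): 3/5
  Flow on (0->4): 3/3
  Flow on (1->3): 3/7
  Flow on (3->4): 1/1
  Flow on (3->5): 2/2
  Flow on (4->5): 4/4
Maximum flow = 6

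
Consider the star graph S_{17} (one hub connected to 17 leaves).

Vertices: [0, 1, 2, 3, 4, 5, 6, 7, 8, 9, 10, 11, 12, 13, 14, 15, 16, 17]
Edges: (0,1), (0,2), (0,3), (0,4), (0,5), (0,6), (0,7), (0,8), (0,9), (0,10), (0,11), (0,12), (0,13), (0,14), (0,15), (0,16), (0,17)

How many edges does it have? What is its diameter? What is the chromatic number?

Star graph S_{17}: the hub connects to all 17 leaves.
Edges = 17.
Diameter = 2 (any leaf to hub is 1, leaf to leaf through hub is 2).
Star graphs are bipartite (hub vs leaves), so chromatic number = 2.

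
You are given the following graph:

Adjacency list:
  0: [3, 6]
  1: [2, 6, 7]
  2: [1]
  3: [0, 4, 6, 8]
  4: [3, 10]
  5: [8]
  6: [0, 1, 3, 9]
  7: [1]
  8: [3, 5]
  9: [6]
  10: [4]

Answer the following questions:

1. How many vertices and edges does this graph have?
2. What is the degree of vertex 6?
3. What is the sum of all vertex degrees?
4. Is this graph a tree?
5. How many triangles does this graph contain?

Count: 11 vertices, 11 edges.
Vertex 6 has neighbors [0, 1, 3, 9], degree = 4.
Handshaking lemma: 2 * 11 = 22.
A tree on 11 vertices has 10 edges. This graph has 11 edges (1 extra). Not a tree.
Number of triangles = 1.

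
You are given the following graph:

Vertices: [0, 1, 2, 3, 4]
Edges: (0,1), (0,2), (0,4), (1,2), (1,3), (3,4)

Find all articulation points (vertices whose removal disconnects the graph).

No articulation points. The graph is biconnected.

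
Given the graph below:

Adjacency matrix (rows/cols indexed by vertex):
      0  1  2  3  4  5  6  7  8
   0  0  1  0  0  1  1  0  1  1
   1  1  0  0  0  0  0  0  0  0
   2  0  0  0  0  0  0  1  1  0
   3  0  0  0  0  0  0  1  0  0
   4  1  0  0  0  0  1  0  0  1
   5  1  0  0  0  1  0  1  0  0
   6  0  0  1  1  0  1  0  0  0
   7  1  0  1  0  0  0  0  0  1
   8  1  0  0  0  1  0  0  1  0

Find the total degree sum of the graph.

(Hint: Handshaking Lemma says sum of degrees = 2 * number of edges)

Count edges: 12 edges.
By Handshaking Lemma: sum of degrees = 2 * 12 = 24.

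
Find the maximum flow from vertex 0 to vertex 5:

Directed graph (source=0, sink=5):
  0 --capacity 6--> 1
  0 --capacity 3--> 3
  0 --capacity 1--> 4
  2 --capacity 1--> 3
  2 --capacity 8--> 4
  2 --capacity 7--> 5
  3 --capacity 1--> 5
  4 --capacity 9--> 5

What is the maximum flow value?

Computing max flow:
  Flow on (0->3): 1/3
  Flow on (0->4): 1/1
  Flow on (3->5): 1/1
  Flow on (4->5): 1/9
Maximum flow = 2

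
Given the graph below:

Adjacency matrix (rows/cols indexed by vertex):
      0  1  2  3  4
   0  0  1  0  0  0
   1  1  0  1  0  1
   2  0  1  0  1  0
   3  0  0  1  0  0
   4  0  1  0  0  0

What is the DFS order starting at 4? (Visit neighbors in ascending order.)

DFS from vertex 4 (neighbors processed in ascending order):
Visit order: 4, 1, 0, 2, 3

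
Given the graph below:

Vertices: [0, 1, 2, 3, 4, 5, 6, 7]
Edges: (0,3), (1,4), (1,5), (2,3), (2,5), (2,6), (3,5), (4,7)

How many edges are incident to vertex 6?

Vertex 6 has neighbors [2], so deg(6) = 1.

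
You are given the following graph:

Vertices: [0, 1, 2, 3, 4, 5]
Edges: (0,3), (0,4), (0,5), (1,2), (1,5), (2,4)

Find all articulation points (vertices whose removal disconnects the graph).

An articulation point is a vertex whose removal disconnects the graph.
Articulation points: [0]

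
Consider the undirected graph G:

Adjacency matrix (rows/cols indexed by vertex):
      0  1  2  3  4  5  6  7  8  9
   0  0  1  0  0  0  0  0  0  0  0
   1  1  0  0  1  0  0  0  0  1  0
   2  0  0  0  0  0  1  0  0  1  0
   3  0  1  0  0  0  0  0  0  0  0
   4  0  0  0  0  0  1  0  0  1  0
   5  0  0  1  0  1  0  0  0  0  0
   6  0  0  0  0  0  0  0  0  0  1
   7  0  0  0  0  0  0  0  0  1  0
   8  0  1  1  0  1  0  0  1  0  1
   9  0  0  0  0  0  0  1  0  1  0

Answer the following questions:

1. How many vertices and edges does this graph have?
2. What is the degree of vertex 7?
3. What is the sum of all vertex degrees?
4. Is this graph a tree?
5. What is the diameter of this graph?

Count: 10 vertices, 10 edges.
Vertex 7 has neighbors [8], degree = 1.
Handshaking lemma: 2 * 10 = 20.
A tree on 10 vertices has 9 edges. This graph has 10 edges (1 extra). Not a tree.
Diameter (longest shortest path) = 4.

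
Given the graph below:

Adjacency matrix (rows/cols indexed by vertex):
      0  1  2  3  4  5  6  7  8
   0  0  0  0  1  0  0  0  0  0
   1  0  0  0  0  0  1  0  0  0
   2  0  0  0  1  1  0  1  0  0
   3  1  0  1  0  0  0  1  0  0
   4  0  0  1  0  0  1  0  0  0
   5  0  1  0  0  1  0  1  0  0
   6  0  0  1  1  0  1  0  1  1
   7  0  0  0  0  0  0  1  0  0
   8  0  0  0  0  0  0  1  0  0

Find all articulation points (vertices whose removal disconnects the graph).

An articulation point is a vertex whose removal disconnects the graph.
Articulation points: [3, 5, 6]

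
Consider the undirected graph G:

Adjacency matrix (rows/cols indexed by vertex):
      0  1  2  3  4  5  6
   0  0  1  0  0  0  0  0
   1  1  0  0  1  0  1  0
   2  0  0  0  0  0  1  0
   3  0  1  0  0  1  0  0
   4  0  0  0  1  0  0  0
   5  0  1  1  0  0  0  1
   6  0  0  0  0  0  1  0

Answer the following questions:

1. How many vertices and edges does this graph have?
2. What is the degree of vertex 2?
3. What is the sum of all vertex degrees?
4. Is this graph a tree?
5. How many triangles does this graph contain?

Count: 7 vertices, 6 edges.
Vertex 2 has neighbors [5], degree = 1.
Handshaking lemma: 2 * 6 = 12.
A graph is a tree iff it is connected and has exactly n-1 edges. This graph is connected (all 7 vertices in one component) and has 7-1 = 6 edges. It is a tree.
Number of triangles = 0.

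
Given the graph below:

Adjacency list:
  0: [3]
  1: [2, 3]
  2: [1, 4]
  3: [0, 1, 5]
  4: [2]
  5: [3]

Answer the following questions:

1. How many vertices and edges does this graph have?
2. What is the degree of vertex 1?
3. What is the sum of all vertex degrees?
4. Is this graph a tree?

Count: 6 vertices, 5 edges.
Vertex 1 has neighbors [2, 3], degree = 2.
Handshaking lemma: 2 * 5 = 10.
A graph is a tree iff it is connected and has exactly n-1 edges. This graph is connected (all 6 vertices in one component) and has 6-1 = 5 edges. It is a tree.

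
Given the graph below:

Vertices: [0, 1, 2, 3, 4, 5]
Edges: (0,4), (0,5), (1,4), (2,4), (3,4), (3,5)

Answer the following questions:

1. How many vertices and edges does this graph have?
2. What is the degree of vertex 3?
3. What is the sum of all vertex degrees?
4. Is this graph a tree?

Count: 6 vertices, 6 edges.
Vertex 3 has neighbors [4, 5], degree = 2.
Handshaking lemma: 2 * 6 = 12.
A tree on 6 vertices has 5 edges. This graph has 6 edges (1 extra). Not a tree.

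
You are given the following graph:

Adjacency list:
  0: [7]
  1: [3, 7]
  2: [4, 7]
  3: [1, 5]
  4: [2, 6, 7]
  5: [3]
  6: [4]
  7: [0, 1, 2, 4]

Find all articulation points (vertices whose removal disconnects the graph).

An articulation point is a vertex whose removal disconnects the graph.
Articulation points: [1, 3, 4, 7]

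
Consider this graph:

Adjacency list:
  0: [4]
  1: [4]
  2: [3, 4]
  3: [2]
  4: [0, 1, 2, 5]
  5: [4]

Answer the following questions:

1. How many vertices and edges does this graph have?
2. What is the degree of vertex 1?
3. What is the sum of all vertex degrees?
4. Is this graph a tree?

Count: 6 vertices, 5 edges.
Vertex 1 has neighbors [4], degree = 1.
Handshaking lemma: 2 * 5 = 10.
A graph is a tree iff it is connected and has exactly n-1 edges. This graph is connected (all 6 vertices in one component) and has 6-1 = 5 edges. It is a tree.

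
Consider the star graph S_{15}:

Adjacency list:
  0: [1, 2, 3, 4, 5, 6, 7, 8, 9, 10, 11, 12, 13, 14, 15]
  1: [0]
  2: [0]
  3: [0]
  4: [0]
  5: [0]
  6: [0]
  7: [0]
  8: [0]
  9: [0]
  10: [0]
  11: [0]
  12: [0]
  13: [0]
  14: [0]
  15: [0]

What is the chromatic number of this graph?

S_{15} has one hub adjacent to 15 leaves; leaves are pairwise non-adjacent.
Color the hub 0 and every leaf 1.
Chromatic number = 2.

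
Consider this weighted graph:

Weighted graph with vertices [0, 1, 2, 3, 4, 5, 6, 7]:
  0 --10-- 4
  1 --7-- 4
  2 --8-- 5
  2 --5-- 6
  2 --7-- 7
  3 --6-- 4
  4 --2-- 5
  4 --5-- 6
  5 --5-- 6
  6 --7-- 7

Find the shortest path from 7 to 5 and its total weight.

Using Dijkstra's algorithm from vertex 7:
Shortest path: 7 -> 6 -> 5
Total weight: 7 + 5 = 12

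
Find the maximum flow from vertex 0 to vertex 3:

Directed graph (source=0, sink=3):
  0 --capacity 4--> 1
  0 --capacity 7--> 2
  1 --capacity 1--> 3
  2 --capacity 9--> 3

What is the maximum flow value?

Computing max flow:
  Flow on (0->1): 1/4
  Flow on (0->2): 7/7
  Flow on (1->3): 1/1
  Flow on (2->3): 7/9
Maximum flow = 8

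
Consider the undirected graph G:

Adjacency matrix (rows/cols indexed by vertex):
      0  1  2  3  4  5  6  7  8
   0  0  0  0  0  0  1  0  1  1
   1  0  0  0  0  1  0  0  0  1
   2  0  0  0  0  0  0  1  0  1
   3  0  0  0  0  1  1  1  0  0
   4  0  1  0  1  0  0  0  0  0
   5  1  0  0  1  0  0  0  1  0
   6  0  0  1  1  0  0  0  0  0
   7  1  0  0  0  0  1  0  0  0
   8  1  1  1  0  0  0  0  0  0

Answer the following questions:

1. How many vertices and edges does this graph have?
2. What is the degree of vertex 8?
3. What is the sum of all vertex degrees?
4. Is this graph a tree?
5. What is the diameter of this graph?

Count: 9 vertices, 11 edges.
Vertex 8 has neighbors [0, 1, 2], degree = 3.
Handshaking lemma: 2 * 11 = 22.
A tree on 9 vertices has 8 edges. This graph has 11 edges (3 extra). Not a tree.
Diameter (longest shortest path) = 3.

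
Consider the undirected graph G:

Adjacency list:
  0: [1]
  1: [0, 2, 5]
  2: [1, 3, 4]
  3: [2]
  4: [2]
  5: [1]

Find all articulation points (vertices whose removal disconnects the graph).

An articulation point is a vertex whose removal disconnects the graph.
Articulation points: [1, 2]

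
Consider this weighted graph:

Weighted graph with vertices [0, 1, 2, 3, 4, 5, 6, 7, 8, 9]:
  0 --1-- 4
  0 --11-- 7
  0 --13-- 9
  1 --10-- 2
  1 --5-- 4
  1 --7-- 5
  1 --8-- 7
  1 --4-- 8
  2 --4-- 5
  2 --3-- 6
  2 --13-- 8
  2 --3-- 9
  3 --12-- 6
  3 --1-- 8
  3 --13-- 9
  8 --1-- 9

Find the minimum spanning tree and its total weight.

Applying Kruskal's algorithm (sort edges by weight, add if no cycle):
  Add (0,4) w=1
  Add (3,8) w=1
  Add (8,9) w=1
  Add (2,6) w=3
  Add (2,9) w=3
  Add (1,8) w=4
  Add (2,5) w=4
  Add (1,4) w=5
  Skip (1,5) w=7 (creates cycle)
  Add (1,7) w=8
  Skip (1,2) w=10 (creates cycle)
  Skip (0,7) w=11 (creates cycle)
  Skip (3,6) w=12 (creates cycle)
  Skip (0,9) w=13 (creates cycle)
  Skip (2,8) w=13 (creates cycle)
  Skip (3,9) w=13 (creates cycle)
MST weight = 30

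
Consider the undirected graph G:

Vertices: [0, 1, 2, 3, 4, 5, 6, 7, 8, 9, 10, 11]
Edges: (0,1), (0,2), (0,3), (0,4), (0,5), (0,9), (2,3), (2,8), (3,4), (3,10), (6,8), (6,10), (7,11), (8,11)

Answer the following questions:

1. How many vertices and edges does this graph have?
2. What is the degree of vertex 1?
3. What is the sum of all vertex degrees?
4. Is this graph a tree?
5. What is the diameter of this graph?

Count: 12 vertices, 14 edges.
Vertex 1 has neighbors [0], degree = 1.
Handshaking lemma: 2 * 14 = 28.
A tree on 12 vertices has 11 edges. This graph has 14 edges (3 extra). Not a tree.
Diameter (longest shortest path) = 5.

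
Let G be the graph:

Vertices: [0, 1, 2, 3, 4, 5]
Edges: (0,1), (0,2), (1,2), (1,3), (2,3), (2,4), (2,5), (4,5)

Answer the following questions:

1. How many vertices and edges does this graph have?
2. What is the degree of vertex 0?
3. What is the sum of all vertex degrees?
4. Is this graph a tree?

Count: 6 vertices, 8 edges.
Vertex 0 has neighbors [1, 2], degree = 2.
Handshaking lemma: 2 * 8 = 16.
A tree on 6 vertices has 5 edges. This graph has 8 edges (3 extra). Not a tree.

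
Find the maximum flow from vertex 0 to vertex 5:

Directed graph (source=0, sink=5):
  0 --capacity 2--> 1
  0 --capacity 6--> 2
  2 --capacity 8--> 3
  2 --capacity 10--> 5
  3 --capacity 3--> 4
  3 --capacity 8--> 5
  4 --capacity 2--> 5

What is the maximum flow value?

Computing max flow:
  Flow on (0->2): 6/6
  Flow on (2->5): 6/10
Maximum flow = 6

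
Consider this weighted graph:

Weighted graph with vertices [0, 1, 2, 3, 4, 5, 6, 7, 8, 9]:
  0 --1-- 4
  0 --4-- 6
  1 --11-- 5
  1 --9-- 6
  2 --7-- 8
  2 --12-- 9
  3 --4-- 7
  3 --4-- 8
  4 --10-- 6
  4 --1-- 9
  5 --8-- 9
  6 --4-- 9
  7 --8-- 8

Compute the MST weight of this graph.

Applying Kruskal's algorithm (sort edges by weight, add if no cycle):
  Add (0,4) w=1
  Add (4,9) w=1
  Add (0,6) w=4
  Add (3,8) w=4
  Add (3,7) w=4
  Skip (6,9) w=4 (creates cycle)
  Add (2,8) w=7
  Add (5,9) w=8
  Skip (7,8) w=8 (creates cycle)
  Add (1,6) w=9
  Skip (4,6) w=10 (creates cycle)
  Skip (1,5) w=11 (creates cycle)
  Add (2,9) w=12
MST weight = 50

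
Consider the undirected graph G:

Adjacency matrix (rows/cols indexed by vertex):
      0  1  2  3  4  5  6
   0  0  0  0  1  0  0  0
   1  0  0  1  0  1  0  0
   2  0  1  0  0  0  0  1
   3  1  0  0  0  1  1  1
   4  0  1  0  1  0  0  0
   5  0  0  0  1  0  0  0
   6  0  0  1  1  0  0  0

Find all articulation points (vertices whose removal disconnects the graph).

An articulation point is a vertex whose removal disconnects the graph.
Articulation points: [3]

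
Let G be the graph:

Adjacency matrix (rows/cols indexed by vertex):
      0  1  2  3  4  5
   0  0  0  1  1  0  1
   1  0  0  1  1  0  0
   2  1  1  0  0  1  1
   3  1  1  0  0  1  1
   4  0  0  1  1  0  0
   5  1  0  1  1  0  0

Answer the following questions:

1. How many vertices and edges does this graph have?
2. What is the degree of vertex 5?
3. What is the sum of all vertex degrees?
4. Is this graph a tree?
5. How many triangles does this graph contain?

Count: 6 vertices, 9 edges.
Vertex 5 has neighbors [0, 2, 3], degree = 3.
Handshaking lemma: 2 * 9 = 18.
A tree on 6 vertices has 5 edges. This graph has 9 edges (4 extra). Not a tree.
Number of triangles = 2.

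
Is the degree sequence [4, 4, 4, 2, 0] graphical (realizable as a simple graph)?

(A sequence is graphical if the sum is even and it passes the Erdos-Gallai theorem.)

Sum of degrees = 14. Sum is even but fails Erdos-Gallai. The sequence is NOT graphical.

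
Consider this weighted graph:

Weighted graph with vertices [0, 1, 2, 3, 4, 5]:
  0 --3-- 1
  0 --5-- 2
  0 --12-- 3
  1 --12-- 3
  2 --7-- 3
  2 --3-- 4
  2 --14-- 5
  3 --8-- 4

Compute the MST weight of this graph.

Applying Kruskal's algorithm (sort edges by weight, add if no cycle):
  Add (0,1) w=3
  Add (2,4) w=3
  Add (0,2) w=5
  Add (2,3) w=7
  Skip (3,4) w=8 (creates cycle)
  Skip (0,3) w=12 (creates cycle)
  Skip (1,3) w=12 (creates cycle)
  Add (2,5) w=14
MST weight = 32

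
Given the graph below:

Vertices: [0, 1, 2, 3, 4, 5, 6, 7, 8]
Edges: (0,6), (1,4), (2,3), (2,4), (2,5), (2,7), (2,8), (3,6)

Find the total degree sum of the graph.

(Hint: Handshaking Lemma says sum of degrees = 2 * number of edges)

Count edges: 8 edges.
By Handshaking Lemma: sum of degrees = 2 * 8 = 16.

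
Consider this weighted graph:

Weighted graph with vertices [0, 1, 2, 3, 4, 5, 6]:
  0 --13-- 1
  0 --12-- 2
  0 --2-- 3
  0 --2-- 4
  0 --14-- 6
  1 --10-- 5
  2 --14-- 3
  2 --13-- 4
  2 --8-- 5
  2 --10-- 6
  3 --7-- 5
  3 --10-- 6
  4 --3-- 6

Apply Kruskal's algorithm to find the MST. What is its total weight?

Applying Kruskal's algorithm (sort edges by weight, add if no cycle):
  Add (0,4) w=2
  Add (0,3) w=2
  Add (4,6) w=3
  Add (3,5) w=7
  Add (2,5) w=8
  Add (1,5) w=10
  Skip (2,6) w=10 (creates cycle)
  Skip (3,6) w=10 (creates cycle)
  Skip (0,2) w=12 (creates cycle)
  Skip (0,1) w=13 (creates cycle)
  Skip (2,4) w=13 (creates cycle)
  Skip (0,6) w=14 (creates cycle)
  Skip (2,3) w=14 (creates cycle)
MST weight = 32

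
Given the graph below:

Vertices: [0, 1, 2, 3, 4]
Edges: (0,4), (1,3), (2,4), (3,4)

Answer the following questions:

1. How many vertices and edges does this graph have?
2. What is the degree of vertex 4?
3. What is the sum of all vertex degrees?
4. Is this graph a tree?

Count: 5 vertices, 4 edges.
Vertex 4 has neighbors [0, 2, 3], degree = 3.
Handshaking lemma: 2 * 4 = 8.
A graph is a tree iff it is connected and has exactly n-1 edges. This graph is connected (all 5 vertices in one component) and has 5-1 = 4 edges. It is a tree.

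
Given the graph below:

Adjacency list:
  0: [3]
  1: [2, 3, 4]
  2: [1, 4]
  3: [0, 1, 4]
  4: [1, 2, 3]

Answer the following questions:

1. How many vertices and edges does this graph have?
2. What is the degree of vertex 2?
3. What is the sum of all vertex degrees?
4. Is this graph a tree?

Count: 5 vertices, 6 edges.
Vertex 2 has neighbors [1, 4], degree = 2.
Handshaking lemma: 2 * 6 = 12.
A tree on 5 vertices has 4 edges. This graph has 6 edges (2 extra). Not a tree.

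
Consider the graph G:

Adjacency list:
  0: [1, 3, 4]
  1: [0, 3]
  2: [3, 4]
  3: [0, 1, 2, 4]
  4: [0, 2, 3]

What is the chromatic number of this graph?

The graph has a maximum clique of size 3 (lower bound on chromatic number).
A valid 3-coloring: {0: 1, 1: 2, 2: 1, 3: 0, 4: 2}.
Chromatic number = 3.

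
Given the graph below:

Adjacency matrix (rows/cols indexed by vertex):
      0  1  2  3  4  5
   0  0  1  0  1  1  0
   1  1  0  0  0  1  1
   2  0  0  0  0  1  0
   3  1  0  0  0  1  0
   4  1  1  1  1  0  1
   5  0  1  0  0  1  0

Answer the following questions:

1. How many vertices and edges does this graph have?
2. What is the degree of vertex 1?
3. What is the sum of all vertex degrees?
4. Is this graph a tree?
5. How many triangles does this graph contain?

Count: 6 vertices, 8 edges.
Vertex 1 has neighbors [0, 4, 5], degree = 3.
Handshaking lemma: 2 * 8 = 16.
A tree on 6 vertices has 5 edges. This graph has 8 edges (3 extra). Not a tree.
Number of triangles = 3.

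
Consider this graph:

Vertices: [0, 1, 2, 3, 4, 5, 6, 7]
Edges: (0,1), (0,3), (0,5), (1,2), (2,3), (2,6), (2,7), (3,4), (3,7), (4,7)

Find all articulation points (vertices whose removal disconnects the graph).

An articulation point is a vertex whose removal disconnects the graph.
Articulation points: [0, 2]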